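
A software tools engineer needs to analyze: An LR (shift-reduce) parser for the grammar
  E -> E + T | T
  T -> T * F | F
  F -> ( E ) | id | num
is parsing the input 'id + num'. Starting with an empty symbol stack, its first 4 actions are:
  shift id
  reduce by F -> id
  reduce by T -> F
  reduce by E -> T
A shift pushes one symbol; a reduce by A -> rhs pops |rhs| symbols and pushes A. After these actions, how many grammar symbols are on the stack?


Tracking the symbol stack through each action:
  Action 1: shift 'id' : push -> stack = [id] (size 1)
  Action 2: reduce by F -> id : pop 1, push F -> stack = [F] (size 1)
  Action 3: reduce by T -> F : pop 1, push T -> stack = [T] (size 1)
  Action 4: reduce by E -> T : pop 1, push E -> stack = [E] (size 1)
Final stack size: 1

1


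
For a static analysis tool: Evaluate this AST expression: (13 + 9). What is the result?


Expression: (13 + 9)
Evaluating step by step:
  13 + 9 = 22
Result: 22

22


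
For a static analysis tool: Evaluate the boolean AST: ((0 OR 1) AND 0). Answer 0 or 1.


Step 1: Evaluate inner node
  0 OR 1 = 1
Step 2: Evaluate root node
  1 AND 0 = 0

0


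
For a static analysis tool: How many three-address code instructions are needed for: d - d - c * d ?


Expression: d - d - c * d
Generating three-address code (respecting * over +/- precedence):
  Instruction 1: t1 = c * d
  Instruction 2: t2 = d - d
  Instruction 3: t3 = t2 - t1
Total instructions: 3

3


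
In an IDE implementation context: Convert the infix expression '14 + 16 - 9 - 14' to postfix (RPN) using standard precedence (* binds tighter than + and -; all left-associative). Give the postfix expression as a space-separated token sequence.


Applying the shunting-yard algorithm:
  Operand 14 -> output
  Push '+' onto operator stack -> op-stack: [+]
  Operand 16 -> output
  See '-' (prec 1); top '+' (prec 1) >= it -> pop '+' to output
  Push '-' onto operator stack -> op-stack: [-]
  Operand 9 -> output
  See '-' (prec 1); top '-' (prec 1) >= it -> pop '-' to output
  Push '-' onto operator stack -> op-stack: [-]
  Operand 14 -> output
  End of input: pop '-' to output
Postfix result: 14 16 + 9 - 14 -

14 16 + 9 - 14 -


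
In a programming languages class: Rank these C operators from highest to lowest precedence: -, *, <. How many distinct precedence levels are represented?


Looking up precedence for each operator:
  - -> precedence 5
  * -> precedence 6
  < -> precedence 4
Sorted highest to lowest: *, -, <
Distinct precedence values: [6, 5, 4]
Number of distinct levels: 3

3


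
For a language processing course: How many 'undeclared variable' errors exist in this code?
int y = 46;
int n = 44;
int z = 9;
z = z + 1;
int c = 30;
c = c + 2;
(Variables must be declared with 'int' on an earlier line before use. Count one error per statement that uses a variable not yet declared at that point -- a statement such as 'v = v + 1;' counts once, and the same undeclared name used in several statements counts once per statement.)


Scanning code line by line:
  Line 1: declare 'y' -> declared = ['y']
  Line 2: declare 'n' -> declared = ['n', 'y']
  Line 3: declare 'z' -> declared = ['n', 'y', 'z']
  Line 4: use 'z' -> OK (declared)
  Line 5: declare 'c' -> declared = ['c', 'n', 'y', 'z']
  Line 6: use 'c' -> OK (declared)
Total undeclared variable errors: 0

0


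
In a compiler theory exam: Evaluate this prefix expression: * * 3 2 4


Parsing prefix expression: * * 3 2 4
Step 1: Innermost operation '* 3 2'
  3 * 2 = 6
Step 2: Outer operation '* [6] 4'
  6 * 4 = 24

24


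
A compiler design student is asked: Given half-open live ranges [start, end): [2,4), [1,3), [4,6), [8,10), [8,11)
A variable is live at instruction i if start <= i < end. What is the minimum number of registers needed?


Live ranges:
  Var0: [2, 4)
  Var1: [1, 3)
  Var2: [4, 6)
  Var3: [8, 10)
  Var4: [8, 11)
Sweep-line events (position, delta, active):
  pos=1 start -> active=1
  pos=2 start -> active=2
  pos=3 end -> active=1
  pos=4 end -> active=0
  pos=4 start -> active=1
  pos=6 end -> active=0
  pos=8 start -> active=1
  pos=8 start -> active=2
  pos=10 end -> active=1
  pos=11 end -> active=0
Maximum simultaneous active: 2
Minimum registers needed: 2

2


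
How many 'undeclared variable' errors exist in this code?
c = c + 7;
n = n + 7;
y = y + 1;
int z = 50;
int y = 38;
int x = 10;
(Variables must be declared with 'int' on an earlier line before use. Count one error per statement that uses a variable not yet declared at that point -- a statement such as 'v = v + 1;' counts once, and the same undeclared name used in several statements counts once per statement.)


Scanning code line by line:
  Line 1: use 'c' -> ERROR (undeclared)
  Line 2: use 'n' -> ERROR (undeclared)
  Line 3: use 'y' -> ERROR (undeclared)
  Line 4: declare 'z' -> declared = ['z']
  Line 5: declare 'y' -> declared = ['y', 'z']
  Line 6: declare 'x' -> declared = ['x', 'y', 'z']
Total undeclared variable errors: 3

3


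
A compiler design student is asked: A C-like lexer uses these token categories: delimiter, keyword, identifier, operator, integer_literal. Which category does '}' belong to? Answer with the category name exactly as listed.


Token: '}'
Checking categories:
  identifier: no
  integer_literal: no
  operator: no
  keyword: no
  delimiter: YES
Category: delimiter

delimiter


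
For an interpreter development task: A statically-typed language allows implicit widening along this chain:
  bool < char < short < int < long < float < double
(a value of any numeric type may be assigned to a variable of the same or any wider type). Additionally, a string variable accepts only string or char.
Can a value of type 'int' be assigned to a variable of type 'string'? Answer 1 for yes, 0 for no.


Target variable type: string
Source value type: int
Rule: string accepts only {string, char}
  source 'int' in {string, char}? No
Result: 0

0


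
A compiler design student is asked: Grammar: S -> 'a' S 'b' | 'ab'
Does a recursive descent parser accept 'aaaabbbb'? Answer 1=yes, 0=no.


Grammar accepts strings of the form a^n b^n (n >= 1)
Word: 'aaaabbbb'
Counting: 4 a's and 4 b's
Check: 4 == 4? Yes
Derivation (S -> aSb applied 3 time(s), then S -> ab): S => aSb => aaSbb => aaaSbbb => aaaabbbb
Accepted

1


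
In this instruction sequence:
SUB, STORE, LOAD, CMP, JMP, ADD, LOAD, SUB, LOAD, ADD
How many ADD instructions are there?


Scanning instruction sequence for ADD:
  Position 1: SUB
  Position 2: STORE
  Position 3: LOAD
  Position 4: CMP
  Position 5: JMP
  Position 6: ADD <- MATCH
  Position 7: LOAD
  Position 8: SUB
  Position 9: LOAD
  Position 10: ADD <- MATCH
Matches at positions: [6, 10]
Total ADD count: 2

2


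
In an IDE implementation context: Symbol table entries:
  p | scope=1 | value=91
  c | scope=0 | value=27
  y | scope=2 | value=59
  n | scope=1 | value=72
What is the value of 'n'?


Searching symbol table for 'n':
  p | scope=1 | value=91
  c | scope=0 | value=27
  y | scope=2 | value=59
  n | scope=1 | value=72 <- MATCH
Found 'n' at scope 1 with value 72

72


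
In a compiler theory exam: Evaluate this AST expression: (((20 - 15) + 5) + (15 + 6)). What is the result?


Expression: (((20 - 15) + 5) + (15 + 6))
Evaluating step by step:
  20 - 15 = 5
  5 + 5 = 10
  15 + 6 = 21
  10 + 21 = 31
Result: 31

31


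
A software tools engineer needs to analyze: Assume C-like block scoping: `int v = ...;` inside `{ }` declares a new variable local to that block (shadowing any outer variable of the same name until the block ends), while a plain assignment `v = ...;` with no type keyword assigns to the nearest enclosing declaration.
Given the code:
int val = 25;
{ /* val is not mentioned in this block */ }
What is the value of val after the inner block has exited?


Analyzing scoping rules:
Outer scope: declares val = 25
Inner block: val is neither redeclared nor assigned -> unchanged
After the block -> 25
Result: 25

25


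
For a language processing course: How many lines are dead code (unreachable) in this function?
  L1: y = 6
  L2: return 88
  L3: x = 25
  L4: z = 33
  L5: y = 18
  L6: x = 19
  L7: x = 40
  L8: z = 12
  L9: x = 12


Analyzing control flow:
  L1: reachable (before return)
  L2: reachable (return statement)
  L3: DEAD (after return at L2)
  L4: DEAD (after return at L2)
  L5: DEAD (after return at L2)
  L6: DEAD (after return at L2)
  L7: DEAD (after return at L2)
  L8: DEAD (after return at L2)
  L9: DEAD (after return at L2)
Return at L2, total lines = 9
Dead lines: L3 through L9
Count: 7

7


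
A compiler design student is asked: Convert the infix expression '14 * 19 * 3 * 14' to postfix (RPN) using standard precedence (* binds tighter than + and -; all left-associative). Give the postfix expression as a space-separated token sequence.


Applying the shunting-yard algorithm:
  Operand 14 -> output
  Push '*' onto operator stack -> op-stack: [*]
  Operand 19 -> output
  See '*' (prec 2); top '*' (prec 2) >= it -> pop '*' to output
  Push '*' onto operator stack -> op-stack: [*]
  Operand 3 -> output
  See '*' (prec 2); top '*' (prec 2) >= it -> pop '*' to output
  Push '*' onto operator stack -> op-stack: [*]
  Operand 14 -> output
  End of input: pop '*' to output
Postfix result: 14 19 * 3 * 14 *

14 19 * 3 * 14 *


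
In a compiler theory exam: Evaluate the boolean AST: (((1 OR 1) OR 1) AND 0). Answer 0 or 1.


Step 1: Evaluate inner node
  1 OR 1 = 1
Step 2: Evaluate next node
  1 OR 1 = 1
Step 3: Evaluate root node
  1 AND 0 = 0

0


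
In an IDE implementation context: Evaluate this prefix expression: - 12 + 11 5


Parsing prefix expression: - 12 + 11 5
Step 1: Innermost operation '+ 11 5'
  11 + 5 = 16
Step 2: Outer operation '- 12 [16]'
  12 - 16 = -4

-4


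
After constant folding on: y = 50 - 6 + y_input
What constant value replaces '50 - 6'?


Identifying constant sub-expression:
  Original: y = 50 - 6 + y_input
  50 and 6 are both compile-time constants
  Evaluating: 50 - 6 = 44
  After folding: y = 44 + y_input

44


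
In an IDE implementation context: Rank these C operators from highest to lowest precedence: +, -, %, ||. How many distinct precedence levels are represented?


Looking up precedence for each operator:
  + -> precedence 5
  - -> precedence 5
  % -> precedence 6
  || -> precedence 1
Sorted highest to lowest: %, +, -, ||
Distinct precedence values: [6, 5, 1]
Number of distinct levels: 3

3


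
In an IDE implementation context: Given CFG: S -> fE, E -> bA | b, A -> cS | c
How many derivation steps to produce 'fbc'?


Grammar: S -> fE, E -> bA | b, A -> cS | c
Deriving 'fbc':
Step 1: S -> fE => fE
Step 2: E -> bA => fbA
Step 3: A -> c => fbc
Total derivation steps: 3

3


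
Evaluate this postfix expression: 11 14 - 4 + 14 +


Processing tokens left to right:
Push 11, Push 14
Pop 11 and 14, compute 11 - 14 = -3, push -3
Push 4
Pop -3 and 4, compute -3 + 4 = 1, push 1
Push 14
Pop 1 and 14, compute 1 + 14 = 15, push 15
Stack result: 15

15


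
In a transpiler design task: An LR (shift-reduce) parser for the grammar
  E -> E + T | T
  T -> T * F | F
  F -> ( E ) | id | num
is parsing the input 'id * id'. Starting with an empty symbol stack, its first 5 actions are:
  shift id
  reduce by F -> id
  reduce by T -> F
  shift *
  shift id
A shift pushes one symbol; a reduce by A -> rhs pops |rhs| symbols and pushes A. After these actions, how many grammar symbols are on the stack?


Tracking the symbol stack through each action:
  Action 1: shift 'id' : push -> stack = [id] (size 1)
  Action 2: reduce by F -> id : pop 1, push F -> stack = [F] (size 1)
  Action 3: reduce by T -> F : pop 1, push T -> stack = [T] (size 1)
  Action 4: shift '*' : push -> stack = [T, *] (size 2)
  Action 5: shift 'id' : push -> stack = [T, *, id] (size 3)
Final stack size: 3

3


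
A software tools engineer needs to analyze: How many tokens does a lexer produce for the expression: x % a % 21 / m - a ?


Scanning 'x % a % 21 / m - a'
Token 1: 'x' -> identifier
Token 2: '%' -> operator
Token 3: 'a' -> identifier
Token 4: '%' -> operator
Token 5: '21' -> integer_literal
Token 6: '/' -> operator
Token 7: 'm' -> identifier
Token 8: '-' -> operator
Token 9: 'a' -> identifier
Total tokens: 9

9


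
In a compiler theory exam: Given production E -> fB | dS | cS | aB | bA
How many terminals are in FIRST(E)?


Production: E -> fB | dS | cS | aB | bA
Examining each alternative for leading terminals:
  E -> fB : first terminal = 'f'
  E -> dS : first terminal = 'd'
  E -> cS : first terminal = 'c'
  E -> aB : first terminal = 'a'
  E -> bA : first terminal = 'b'
FIRST(E) = {a, b, c, d, f}
Count: 5

5


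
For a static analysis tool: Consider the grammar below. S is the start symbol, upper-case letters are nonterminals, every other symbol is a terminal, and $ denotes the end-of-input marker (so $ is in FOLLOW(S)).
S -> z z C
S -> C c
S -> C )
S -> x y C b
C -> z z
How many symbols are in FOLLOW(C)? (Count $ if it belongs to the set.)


S is the start symbol and does not occur in any rule body, so FOLLOW(S) = {$}.
Examining every occurrence of C in a rule body:
  S -> z z C : C is at the right end -> add FOLLOW(S) = {$}
  S -> C c : C is followed by terminal 'c' -> add 'c'
  S -> C ) : C is followed by terminal ')' -> add ')'
  S -> x y C b : C is followed by terminal 'b' -> add 'b'
  C -> z z : C does not occur in the body -> contributes nothing
FOLLOW(C) = {), b, c, $}
Count: 4

4


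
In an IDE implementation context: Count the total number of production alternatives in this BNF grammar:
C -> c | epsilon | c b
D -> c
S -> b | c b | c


Counting alternatives per rule:
  C: 3 alternative(s)
  D: 1 alternative(s)
  S: 3 alternative(s)
Sum: 3 + 1 + 3 = 7

7


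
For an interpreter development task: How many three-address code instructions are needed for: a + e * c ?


Expression: a + e * c
Generating three-address code (respecting * over +/- precedence):
  Instruction 1: t1 = e * c
  Instruction 2: t2 = a + t1
Total instructions: 2

2


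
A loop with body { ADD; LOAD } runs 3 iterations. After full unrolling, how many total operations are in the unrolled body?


Loop body operations: ADD, LOAD (2 ops per iteration)
Unrolling 3 iterations:
  Iteration 1: ADD, LOAD (2 ops)
  Iteration 2: ADD, LOAD (2 ops)
  Iteration 3: ADD, LOAD (2 ops)
Total: 3 iterations * 2 ops/iter = 6 operations

6


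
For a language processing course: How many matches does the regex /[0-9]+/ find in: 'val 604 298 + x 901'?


Pattern: /[0-9]+/ (int literals)
Input: 'val 604 298 + x 901'
Scanning for matches:
  Match 1: '604'
  Match 2: '298'
  Match 3: '901'
Total matches: 3

3


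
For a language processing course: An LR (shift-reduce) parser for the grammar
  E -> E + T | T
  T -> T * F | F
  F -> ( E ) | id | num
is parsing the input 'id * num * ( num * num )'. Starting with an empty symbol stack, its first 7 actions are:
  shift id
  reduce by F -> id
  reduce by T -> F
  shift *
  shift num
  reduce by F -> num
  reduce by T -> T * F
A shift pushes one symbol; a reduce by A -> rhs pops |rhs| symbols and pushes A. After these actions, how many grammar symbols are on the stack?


Tracking the symbol stack through each action:
  Action 1: shift 'id' : push -> stack = [id] (size 1)
  Action 2: reduce by F -> id : pop 1, push F -> stack = [F] (size 1)
  Action 3: reduce by T -> F : pop 1, push T -> stack = [T] (size 1)
  Action 4: shift '*' : push -> stack = [T, *] (size 2)
  Action 5: shift 'num' : push -> stack = [T, *, num] (size 3)
  Action 6: reduce by F -> num : pop 1, push F -> stack = [T, *, F] (size 3)
  Action 7: reduce by T -> T * F : pop 3, push T -> stack = [T] (size 1)
Final stack size: 1

1


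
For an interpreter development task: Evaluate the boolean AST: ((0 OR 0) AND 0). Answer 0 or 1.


Step 1: Evaluate inner node
  0 OR 0 = 0
Step 2: Evaluate root node
  0 AND 0 = 0

0


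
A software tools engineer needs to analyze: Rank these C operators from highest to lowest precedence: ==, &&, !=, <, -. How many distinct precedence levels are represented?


Looking up precedence for each operator:
  == -> precedence 3
  && -> precedence 2
  != -> precedence 3
  < -> precedence 4
  - -> precedence 5
Sorted highest to lowest: -, <, ==, !=, &&
Distinct precedence values: [5, 4, 3, 2]
Number of distinct levels: 4

4


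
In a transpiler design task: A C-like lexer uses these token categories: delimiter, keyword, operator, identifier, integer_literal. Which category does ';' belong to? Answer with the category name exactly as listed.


Token: ';'
Checking categories:
  identifier: no
  integer_literal: no
  operator: no
  keyword: no
  delimiter: YES
Category: delimiter

delimiter


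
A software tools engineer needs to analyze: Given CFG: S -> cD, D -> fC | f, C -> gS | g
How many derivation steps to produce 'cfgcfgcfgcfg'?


Grammar: S -> cD, D -> fC | f, C -> gS | g
Deriving 'cfgcfgcfgcfg':
Step 1: S -> cD => cD
Step 2: D -> fC => cfC
Step 3: C -> gS => cfgS
Step 4: S -> cD => cfgcD
Step 5: D -> fC => cfgcfC
Step 6: C -> gS => cfgcfgS
Step 7: S -> cD => cfgcfgcD
Step 8: D -> fC => cfgcfgcfC
Step 9: C -> gS => cfgcfgcfgS
Step 10: S -> cD => cfgcfgcfgcD
Step 11: D -> fC => cfgcfgcfgcfC
Step 12: C -> g => cfgcfgcfgcfg
Total derivation steps: 12

12


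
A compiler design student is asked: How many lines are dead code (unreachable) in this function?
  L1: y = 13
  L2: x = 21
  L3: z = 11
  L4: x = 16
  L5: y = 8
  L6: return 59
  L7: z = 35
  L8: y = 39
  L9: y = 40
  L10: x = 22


Analyzing control flow:
  L1: reachable (before return)
  L2: reachable (before return)
  L3: reachable (before return)
  L4: reachable (before return)
  L5: reachable (before return)
  L6: reachable (return statement)
  L7: DEAD (after return at L6)
  L8: DEAD (after return at L6)
  L9: DEAD (after return at L6)
  L10: DEAD (after return at L6)
Return at L6, total lines = 10
Dead lines: L7 through L10
Count: 4

4


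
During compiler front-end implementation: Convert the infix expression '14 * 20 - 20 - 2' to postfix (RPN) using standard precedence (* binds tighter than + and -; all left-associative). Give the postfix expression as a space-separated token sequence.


Applying the shunting-yard algorithm:
  Operand 14 -> output
  Push '*' onto operator stack -> op-stack: [*]
  Operand 20 -> output
  See '-' (prec 1); top '*' (prec 2) >= it -> pop '*' to output
  Push '-' onto operator stack -> op-stack: [-]
  Operand 20 -> output
  See '-' (prec 1); top '-' (prec 1) >= it -> pop '-' to output
  Push '-' onto operator stack -> op-stack: [-]
  Operand 2 -> output
  End of input: pop '-' to output
Postfix result: 14 20 * 20 - 2 -

14 20 * 20 - 2 -


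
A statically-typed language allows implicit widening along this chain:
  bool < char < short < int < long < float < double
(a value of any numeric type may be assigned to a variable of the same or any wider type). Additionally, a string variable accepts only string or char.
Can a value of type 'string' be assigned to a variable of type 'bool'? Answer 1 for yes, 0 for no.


Target variable type: bool
Source value type: string
Rule: string cannot widen to any numeric type
Result: 0

0


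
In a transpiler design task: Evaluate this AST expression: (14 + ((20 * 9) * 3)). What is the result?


Expression: (14 + ((20 * 9) * 3))
Evaluating step by step:
  20 * 9 = 180
  180 * 3 = 540
  14 + 540 = 554
Result: 554

554


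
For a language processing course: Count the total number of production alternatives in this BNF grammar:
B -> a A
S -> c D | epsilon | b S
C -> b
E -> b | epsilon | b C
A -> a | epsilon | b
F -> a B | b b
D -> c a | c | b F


Counting alternatives per rule:
  B: 1 alternative(s)
  S: 3 alternative(s)
  C: 1 alternative(s)
  E: 3 alternative(s)
  A: 3 alternative(s)
  F: 2 alternative(s)
  D: 3 alternative(s)
Sum: 1 + 3 + 1 + 3 + 3 + 2 + 3 = 16

16


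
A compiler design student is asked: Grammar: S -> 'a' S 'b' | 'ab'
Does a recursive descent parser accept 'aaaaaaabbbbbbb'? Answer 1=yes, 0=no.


Grammar accepts strings of the form a^n b^n (n >= 1)
Word: 'aaaaaaabbbbbbb'
Counting: 7 a's and 7 b's
Check: 7 == 7? Yes
Derivation (S -> aSb applied 6 time(s), then S -> ab): S => aSb => aaSbb => aaaSbbb => aaaaSbbbb => aaaaaSbbbbb => aaaaaaSbbbbbb => aaaaaaabbbbbbb
Accepted

1


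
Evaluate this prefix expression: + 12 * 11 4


Parsing prefix expression: + 12 * 11 4
Step 1: Innermost operation '* 11 4'
  11 * 4 = 44
Step 2: Outer operation '+ 12 [44]'
  12 + 44 = 56

56


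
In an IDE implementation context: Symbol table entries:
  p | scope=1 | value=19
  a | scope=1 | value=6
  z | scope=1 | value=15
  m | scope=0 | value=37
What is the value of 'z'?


Searching symbol table for 'z':
  p | scope=1 | value=19
  a | scope=1 | value=6
  z | scope=1 | value=15 <- MATCH
  m | scope=0 | value=37
Found 'z' at scope 1 with value 15

15


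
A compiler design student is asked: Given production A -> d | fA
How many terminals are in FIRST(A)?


Production: A -> d | fA
Examining each alternative for leading terminals:
  A -> d : first terminal = 'd'
  A -> fA : first terminal = 'f'
FIRST(A) = {d, f}
Count: 2

2


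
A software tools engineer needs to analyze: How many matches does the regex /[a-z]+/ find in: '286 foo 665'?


Pattern: /[a-z]+/ (identifiers)
Input: '286 foo 665'
Scanning for matches:
  Match 1: 'foo'
Total matches: 1

1


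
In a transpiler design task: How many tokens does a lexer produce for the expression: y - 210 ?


Scanning 'y - 210'
Token 1: 'y' -> identifier
Token 2: '-' -> operator
Token 3: '210' -> integer_literal
Total tokens: 3

3


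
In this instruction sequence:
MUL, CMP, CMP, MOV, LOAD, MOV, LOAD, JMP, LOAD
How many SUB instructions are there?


Scanning instruction sequence for SUB:
  Position 1: MUL
  Position 2: CMP
  Position 3: CMP
  Position 4: MOV
  Position 5: LOAD
  Position 6: MOV
  Position 7: LOAD
  Position 8: JMP
  Position 9: LOAD
Matches at positions: []
Total SUB count: 0

0


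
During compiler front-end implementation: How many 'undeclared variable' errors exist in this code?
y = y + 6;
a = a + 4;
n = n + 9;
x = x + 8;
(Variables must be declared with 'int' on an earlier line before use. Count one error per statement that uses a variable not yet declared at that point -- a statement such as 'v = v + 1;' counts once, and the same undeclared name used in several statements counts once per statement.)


Scanning code line by line:
  Line 1: use 'y' -> ERROR (undeclared)
  Line 2: use 'a' -> ERROR (undeclared)
  Line 3: use 'n' -> ERROR (undeclared)
  Line 4: use 'x' -> ERROR (undeclared)
Total undeclared variable errors: 4

4


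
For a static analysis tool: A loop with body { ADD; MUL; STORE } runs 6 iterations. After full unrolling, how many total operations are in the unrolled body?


Loop body operations: ADD, MUL, STORE (3 ops per iteration)
Unrolling 6 iterations:
  Iteration 1: ADD, MUL, STORE (3 ops)
  Iteration 2: ADD, MUL, STORE (3 ops)
  Iteration 3: ADD, MUL, STORE (3 ops)
  Iteration 4: ADD, MUL, STORE (3 ops)
  Iteration 5: ADD, MUL, STORE (3 ops)
  Iteration 6: ADD, MUL, STORE (3 ops)
Total: 6 iterations * 3 ops/iter = 18 operations

18


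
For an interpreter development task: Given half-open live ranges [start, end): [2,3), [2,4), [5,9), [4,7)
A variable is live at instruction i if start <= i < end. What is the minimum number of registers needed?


Live ranges:
  Var0: [2, 3)
  Var1: [2, 4)
  Var2: [5, 9)
  Var3: [4, 7)
Sweep-line events (position, delta, active):
  pos=2 start -> active=1
  pos=2 start -> active=2
  pos=3 end -> active=1
  pos=4 end -> active=0
  pos=4 start -> active=1
  pos=5 start -> active=2
  pos=7 end -> active=1
  pos=9 end -> active=0
Maximum simultaneous active: 2
Minimum registers needed: 2

2


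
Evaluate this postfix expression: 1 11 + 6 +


Processing tokens left to right:
Push 1, Push 11
Pop 1 and 11, compute 1 + 11 = 12, push 12
Push 6
Pop 12 and 6, compute 12 + 6 = 18, push 18
Stack result: 18

18


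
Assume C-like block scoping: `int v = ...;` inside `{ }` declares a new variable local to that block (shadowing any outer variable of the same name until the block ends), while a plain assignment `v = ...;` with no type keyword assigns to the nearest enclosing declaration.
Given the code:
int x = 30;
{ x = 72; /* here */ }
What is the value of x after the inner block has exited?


Analyzing scoping rules:
Outer scope: declares x = 30
Inner block: 'x = 72;' has no type keyword, so it is an assignment to the outer x (no shadowing)
The assignment changed the outer variable itself, so the new value persists after the block -> 72
Result: 72

72


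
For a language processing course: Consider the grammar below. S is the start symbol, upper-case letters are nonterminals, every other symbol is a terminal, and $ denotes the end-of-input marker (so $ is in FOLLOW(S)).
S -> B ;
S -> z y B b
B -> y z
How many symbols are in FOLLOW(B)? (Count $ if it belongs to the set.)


S is the start symbol and does not occur in any rule body, so FOLLOW(S) = {$}.
Examining every occurrence of B in a rule body:
  S -> B ; : B is followed by terminal ';' -> add ';'
  S -> z y B b : B is followed by terminal 'b' -> add 'b'
  B -> y z : B does not occur in the body -> contributes nothing
FOLLOW(B) = {;, b}
Count: 2

2


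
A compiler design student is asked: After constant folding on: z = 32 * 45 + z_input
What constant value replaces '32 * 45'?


Identifying constant sub-expression:
  Original: z = 32 * 45 + z_input
  32 and 45 are both compile-time constants
  Evaluating: 32 * 45 = 1440
  After folding: z = 1440 + z_input

1440


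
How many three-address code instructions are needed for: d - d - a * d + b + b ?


Expression: d - d - a * d + b + b
Generating three-address code (respecting * over +/- precedence):
  Instruction 1: t1 = a * d
  Instruction 2: t2 = d - d
  Instruction 3: t3 = t2 - t1
  Instruction 4: t4 = t3 + b
  Instruction 5: t5 = t4 + b
Total instructions: 5

5


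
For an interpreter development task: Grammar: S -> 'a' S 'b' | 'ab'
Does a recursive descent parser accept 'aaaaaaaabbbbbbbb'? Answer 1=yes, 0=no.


Grammar accepts strings of the form a^n b^n (n >= 1)
Word: 'aaaaaaaabbbbbbbb'
Counting: 8 a's and 8 b's
Check: 8 == 8? Yes
Derivation (S -> aSb applied 7 time(s), then S -> ab): S => aSb => aaSbb => aaaSbbb => aaaaSbbbb => aaaaaSbbbbb => aaaaaaSbbbbbb => aaaaaaaSbbbbbbb => aaaaaaaabbbbbbbb
Accepted

1


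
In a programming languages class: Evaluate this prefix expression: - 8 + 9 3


Parsing prefix expression: - 8 + 9 3
Step 1: Innermost operation '+ 9 3'
  9 + 3 = 12
Step 2: Outer operation '- 8 [12]'
  8 - 12 = -4

-4


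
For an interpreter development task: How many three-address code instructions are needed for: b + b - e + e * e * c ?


Expression: b + b - e + e * e * c
Generating three-address code (respecting * over +/- precedence):
  Instruction 1: t1 = e * e
  Instruction 2: t2 = t1 * c
  Instruction 3: t3 = b + b
  Instruction 4: t4 = t3 - e
  Instruction 5: t5 = t4 + t2
Total instructions: 5

5


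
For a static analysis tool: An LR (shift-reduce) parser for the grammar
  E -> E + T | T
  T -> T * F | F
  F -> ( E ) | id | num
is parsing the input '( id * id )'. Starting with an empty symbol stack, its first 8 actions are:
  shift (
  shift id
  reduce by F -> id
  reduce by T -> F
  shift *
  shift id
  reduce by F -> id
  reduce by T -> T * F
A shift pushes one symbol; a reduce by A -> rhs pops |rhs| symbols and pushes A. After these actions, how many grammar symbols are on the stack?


Tracking the symbol stack through each action:
  Action 1: shift '(' : push -> stack = [(] (size 1)
  Action 2: shift 'id' : push -> stack = [(, id] (size 2)
  Action 3: reduce by F -> id : pop 1, push F -> stack = [(, F] (size 2)
  Action 4: reduce by T -> F : pop 1, push T -> stack = [(, T] (size 2)
  Action 5: shift '*' : push -> stack = [(, T, *] (size 3)
  Action 6: shift 'id' : push -> stack = [(, T, *, id] (size 4)
  Action 7: reduce by F -> id : pop 1, push F -> stack = [(, T, *, F] (size 4)
  Action 8: reduce by T -> T * F : pop 3, push T -> stack = [(, T] (size 2)
Final stack size: 2

2


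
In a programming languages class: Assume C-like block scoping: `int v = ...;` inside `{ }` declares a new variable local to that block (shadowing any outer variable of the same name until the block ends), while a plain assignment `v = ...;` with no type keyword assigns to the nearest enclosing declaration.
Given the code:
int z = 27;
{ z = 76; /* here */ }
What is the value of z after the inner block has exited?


Analyzing scoping rules:
Outer scope: declares z = 27
Inner block: 'z = 76;' has no type keyword, so it is an assignment to the outer z (no shadowing)
The assignment changed the outer variable itself, so the new value persists after the block -> 76
Result: 76

76


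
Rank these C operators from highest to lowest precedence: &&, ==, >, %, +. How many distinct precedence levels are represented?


Looking up precedence for each operator:
  && -> precedence 2
  == -> precedence 3
  > -> precedence 4
  % -> precedence 6
  + -> precedence 5
Sorted highest to lowest: %, +, >, ==, &&
Distinct precedence values: [6, 5, 4, 3, 2]
Number of distinct levels: 5

5


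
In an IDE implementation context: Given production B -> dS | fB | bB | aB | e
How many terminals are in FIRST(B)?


Production: B -> dS | fB | bB | aB | e
Examining each alternative for leading terminals:
  B -> dS : first terminal = 'd'
  B -> fB : first terminal = 'f'
  B -> bB : first terminal = 'b'
  B -> aB : first terminal = 'a'
  B -> e : first terminal = 'e'
FIRST(B) = {a, b, d, e, f}
Count: 5

5


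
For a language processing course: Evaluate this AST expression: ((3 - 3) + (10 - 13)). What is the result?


Expression: ((3 - 3) + (10 - 13))
Evaluating step by step:
  3 - 3 = 0
  10 - 13 = -3
  0 + -3 = -3
Result: -3

-3


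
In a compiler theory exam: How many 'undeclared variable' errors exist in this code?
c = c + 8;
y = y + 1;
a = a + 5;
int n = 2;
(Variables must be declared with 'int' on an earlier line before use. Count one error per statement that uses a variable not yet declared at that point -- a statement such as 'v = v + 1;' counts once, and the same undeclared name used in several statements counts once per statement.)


Scanning code line by line:
  Line 1: use 'c' -> ERROR (undeclared)
  Line 2: use 'y' -> ERROR (undeclared)
  Line 3: use 'a' -> ERROR (undeclared)
  Line 4: declare 'n' -> declared = ['n']
Total undeclared variable errors: 3

3


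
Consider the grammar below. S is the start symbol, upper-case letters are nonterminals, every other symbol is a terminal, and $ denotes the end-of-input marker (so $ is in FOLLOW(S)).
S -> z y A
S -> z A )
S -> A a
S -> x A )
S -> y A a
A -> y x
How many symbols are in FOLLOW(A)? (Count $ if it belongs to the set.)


S is the start symbol and does not occur in any rule body, so FOLLOW(S) = {$}.
Examining every occurrence of A in a rule body:
  S -> z y A : A is at the right end -> add FOLLOW(S) = {$}
  S -> z A ) : A is followed by terminal ')' -> add ')'
  S -> A a : A is followed by terminal 'a' -> add 'a'
  S -> x A ) : A is followed by terminal ')' -> add ')' (already in the set)
  S -> y A a : A is followed by terminal 'a' -> add 'a' (already in the set)
  A -> y x : A does not occur in the body -> contributes nothing
FOLLOW(A) = {), a, $}
Count: 3

3


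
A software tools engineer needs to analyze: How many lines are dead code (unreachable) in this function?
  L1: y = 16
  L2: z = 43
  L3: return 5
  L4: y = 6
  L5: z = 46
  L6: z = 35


Analyzing control flow:
  L1: reachable (before return)
  L2: reachable (before return)
  L3: reachable (return statement)
  L4: DEAD (after return at L3)
  L5: DEAD (after return at L3)
  L6: DEAD (after return at L3)
Return at L3, total lines = 6
Dead lines: L4 through L6
Count: 3

3


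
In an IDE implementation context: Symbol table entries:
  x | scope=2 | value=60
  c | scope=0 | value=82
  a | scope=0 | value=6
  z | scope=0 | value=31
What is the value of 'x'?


Searching symbol table for 'x':
  x | scope=2 | value=60 <- MATCH
  c | scope=0 | value=82
  a | scope=0 | value=6
  z | scope=0 | value=31
Found 'x' at scope 2 with value 60

60


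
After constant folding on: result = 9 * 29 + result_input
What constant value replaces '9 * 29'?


Identifying constant sub-expression:
  Original: result = 9 * 29 + result_input
  9 and 29 are both compile-time constants
  Evaluating: 9 * 29 = 261
  After folding: result = 261 + result_input

261


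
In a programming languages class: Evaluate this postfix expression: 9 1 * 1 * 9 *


Processing tokens left to right:
Push 9, Push 1
Pop 9 and 1, compute 9 * 1 = 9, push 9
Push 1
Pop 9 and 1, compute 9 * 1 = 9, push 9
Push 9
Pop 9 and 9, compute 9 * 9 = 81, push 81
Stack result: 81

81


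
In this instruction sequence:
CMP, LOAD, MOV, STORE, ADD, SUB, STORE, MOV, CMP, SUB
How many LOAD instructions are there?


Scanning instruction sequence for LOAD:
  Position 1: CMP
  Position 2: LOAD <- MATCH
  Position 3: MOV
  Position 4: STORE
  Position 5: ADD
  Position 6: SUB
  Position 7: STORE
  Position 8: MOV
  Position 9: CMP
  Position 10: SUB
Matches at positions: [2]
Total LOAD count: 1

1


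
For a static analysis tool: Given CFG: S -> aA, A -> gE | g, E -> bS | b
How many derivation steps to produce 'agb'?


Grammar: S -> aA, A -> gE | g, E -> bS | b
Deriving 'agb':
Step 1: S -> aA => aA
Step 2: A -> gE => agE
Step 3: E -> b => agb
Total derivation steps: 3

3


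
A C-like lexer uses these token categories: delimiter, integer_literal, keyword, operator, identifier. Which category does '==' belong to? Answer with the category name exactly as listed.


Token: '=='
Checking categories:
  identifier: no
  integer_literal: no
  operator: YES
  keyword: no
  delimiter: no
Category: operator

operator


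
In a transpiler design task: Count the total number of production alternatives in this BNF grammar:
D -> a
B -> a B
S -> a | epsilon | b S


Counting alternatives per rule:
  D: 1 alternative(s)
  B: 1 alternative(s)
  S: 3 alternative(s)
Sum: 1 + 1 + 3 = 5

5


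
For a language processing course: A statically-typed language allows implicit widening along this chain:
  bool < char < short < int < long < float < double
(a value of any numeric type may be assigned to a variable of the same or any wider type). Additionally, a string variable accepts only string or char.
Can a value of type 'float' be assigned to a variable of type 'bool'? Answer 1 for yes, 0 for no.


Target variable type: bool
Source value type: float
Numeric ranks: float=5, bool=0
Widening allowed iff rank(source) <= rank(target): 5 <= 0? No
Result: 0

0


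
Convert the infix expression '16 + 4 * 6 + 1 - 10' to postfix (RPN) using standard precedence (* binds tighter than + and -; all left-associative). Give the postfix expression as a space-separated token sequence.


Applying the shunting-yard algorithm:
  Operand 16 -> output
  Push '+' onto operator stack -> op-stack: [+]
  Operand 4 -> output
  Push '*' onto operator stack -> op-stack: [+, *]
  Operand 6 -> output
  See '+' (prec 1); top '*' (prec 2) >= it -> pop '*' to output
  See '+' (prec 1); top '+' (prec 1) >= it -> pop '+' to output
  Push '+' onto operator stack -> op-stack: [+]
  Operand 1 -> output
  See '-' (prec 1); top '+' (prec 1) >= it -> pop '+' to output
  Push '-' onto operator stack -> op-stack: [-]
  Operand 10 -> output
  End of input: pop '-' to output
Postfix result: 16 4 6 * + 1 + 10 -

16 4 6 * + 1 + 10 -


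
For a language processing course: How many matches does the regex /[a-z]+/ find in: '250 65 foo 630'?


Pattern: /[a-z]+/ (identifiers)
Input: '250 65 foo 630'
Scanning for matches:
  Match 1: 'foo'
Total matches: 1

1


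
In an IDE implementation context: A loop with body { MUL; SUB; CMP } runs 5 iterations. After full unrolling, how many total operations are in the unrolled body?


Loop body operations: MUL, SUB, CMP (3 ops per iteration)
Unrolling 5 iterations:
  Iteration 1: MUL, SUB, CMP (3 ops)
  Iteration 2: MUL, SUB, CMP (3 ops)
  Iteration 3: MUL, SUB, CMP (3 ops)
  Iteration 4: MUL, SUB, CMP (3 ops)
  Iteration 5: MUL, SUB, CMP (3 ops)
Total: 5 iterations * 3 ops/iter = 15 operations

15


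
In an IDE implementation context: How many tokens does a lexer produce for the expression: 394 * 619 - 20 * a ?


Scanning '394 * 619 - 20 * a'
Token 1: '394' -> integer_literal
Token 2: '*' -> operator
Token 3: '619' -> integer_literal
Token 4: '-' -> operator
Token 5: '20' -> integer_literal
Token 6: '*' -> operator
Token 7: 'a' -> identifier
Total tokens: 7

7


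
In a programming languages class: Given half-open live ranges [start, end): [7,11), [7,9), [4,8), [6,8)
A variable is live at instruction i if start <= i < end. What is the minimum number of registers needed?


Live ranges:
  Var0: [7, 11)
  Var1: [7, 9)
  Var2: [4, 8)
  Var3: [6, 8)
Sweep-line events (position, delta, active):
  pos=4 start -> active=1
  pos=6 start -> active=2
  pos=7 start -> active=3
  pos=7 start -> active=4
  pos=8 end -> active=3
  pos=8 end -> active=2
  pos=9 end -> active=1
  pos=11 end -> active=0
Maximum simultaneous active: 4
Minimum registers needed: 4

4


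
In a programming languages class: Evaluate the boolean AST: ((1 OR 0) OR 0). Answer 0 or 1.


Step 1: Evaluate inner node
  1 OR 0 = 1
Step 2: Evaluate root node
  1 OR 0 = 1

1


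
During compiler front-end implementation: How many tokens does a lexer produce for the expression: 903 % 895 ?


Scanning '903 % 895'
Token 1: '903' -> integer_literal
Token 2: '%' -> operator
Token 3: '895' -> integer_literal
Total tokens: 3

3


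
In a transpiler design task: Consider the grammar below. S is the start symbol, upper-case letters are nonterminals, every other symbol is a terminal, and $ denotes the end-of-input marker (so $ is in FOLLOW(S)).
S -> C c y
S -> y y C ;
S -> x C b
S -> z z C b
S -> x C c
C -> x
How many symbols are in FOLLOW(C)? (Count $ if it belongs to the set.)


S is the start symbol and does not occur in any rule body, so FOLLOW(S) = {$}.
Examining every occurrence of C in a rule body:
  S -> C c y : C is followed by terminal 'c' -> add 'c'
  S -> y y C ; : C is followed by terminal ';' -> add ';'
  S -> x C b : C is followed by terminal 'b' -> add 'b'
  S -> z z C b : C is followed by terminal 'b' -> add 'b' (already in the set)
  S -> x C c : C is followed by terminal 'c' -> add 'c' (already in the set)
  C -> x : C does not occur in the body -> contributes nothing
FOLLOW(C) = {;, b, c}
Count: 3

3


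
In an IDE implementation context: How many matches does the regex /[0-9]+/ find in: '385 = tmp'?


Pattern: /[0-9]+/ (int literals)
Input: '385 = tmp'
Scanning for matches:
  Match 1: '385'
Total matches: 1

1


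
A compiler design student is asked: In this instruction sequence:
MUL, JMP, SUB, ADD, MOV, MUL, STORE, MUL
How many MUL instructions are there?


Scanning instruction sequence for MUL:
  Position 1: MUL <- MATCH
  Position 2: JMP
  Position 3: SUB
  Position 4: ADD
  Position 5: MOV
  Position 6: MUL <- MATCH
  Position 7: STORE
  Position 8: MUL <- MATCH
Matches at positions: [1, 6, 8]
Total MUL count: 3

3


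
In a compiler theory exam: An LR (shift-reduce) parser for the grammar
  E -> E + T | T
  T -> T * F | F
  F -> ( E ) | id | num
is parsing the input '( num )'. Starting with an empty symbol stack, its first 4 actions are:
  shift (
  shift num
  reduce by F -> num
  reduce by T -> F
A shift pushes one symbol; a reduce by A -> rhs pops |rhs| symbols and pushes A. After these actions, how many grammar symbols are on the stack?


Tracking the symbol stack through each action:
  Action 1: shift '(' : push -> stack = [(] (size 1)
  Action 2: shift 'num' : push -> stack = [(, num] (size 2)
  Action 3: reduce by F -> num : pop 1, push F -> stack = [(, F] (size 2)
  Action 4: reduce by T -> F : pop 1, push T -> stack = [(, T] (size 2)
Final stack size: 2

2
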